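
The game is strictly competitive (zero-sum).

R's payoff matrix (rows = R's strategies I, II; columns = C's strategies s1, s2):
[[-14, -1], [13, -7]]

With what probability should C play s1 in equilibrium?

2/11

Row minima are -14 and -7, so R's maximin is -7; column maxima are 13 and -1, so C's minimax is -1. These differ, so the equilibrium is in mixed strategies.
Let C play s1 with probability q. R is indifferent when −14q − (1−q) = 13q − 7(1−q), giving q = 2/11.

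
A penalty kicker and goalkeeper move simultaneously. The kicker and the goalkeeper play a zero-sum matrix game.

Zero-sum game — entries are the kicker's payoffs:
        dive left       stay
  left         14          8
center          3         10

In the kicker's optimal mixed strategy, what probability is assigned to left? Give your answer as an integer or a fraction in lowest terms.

7/13

Row minima are 8 and 3, so the kicker's maximin is 8; column maxima are 14 and 10, so the goalkeeper's minimax is 10. These differ, so the equilibrium is in mixed strategies.
Let the kicker play left with probability p. The goalkeeper is indifferent when 14p + 3(1−p) = 8p + 10(1−p), giving p = 7/13.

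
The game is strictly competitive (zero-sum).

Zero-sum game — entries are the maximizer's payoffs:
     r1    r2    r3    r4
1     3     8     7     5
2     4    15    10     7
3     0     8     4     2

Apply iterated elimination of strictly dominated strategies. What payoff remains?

Column r2 is strictly dominated by r1 for the minimizer (3<8, 4<15, 0<8); eliminate r2.
Column r4 is strictly dominated by r1 for the minimizer (3<5, 4<7, 0<2); eliminate r4.
Row 3 is strictly dominated by row 1 (3>0, 7>4); eliminate 3.
Row 1 is strictly dominated by row 2 (4>3, 10>7); eliminate 1.
Column r3 is strictly dominated by r1 for the minimizer (4<10); eliminate r3.
Only (2, r1) remains, with payoff 4.

4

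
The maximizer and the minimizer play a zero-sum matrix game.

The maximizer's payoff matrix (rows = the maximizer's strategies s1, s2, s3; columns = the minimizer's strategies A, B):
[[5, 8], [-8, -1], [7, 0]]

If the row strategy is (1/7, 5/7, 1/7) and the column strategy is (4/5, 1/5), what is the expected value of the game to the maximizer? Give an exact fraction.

Against (4/5, 1/5), each row's expected payoff is s1: 28/5; s2: -33/5; s3: 28/5.
Taking the (1/7, 5/7, 1/7)-weighted average: (1/7)·(28/5) + (5/7)·(-33/5) + (1/7)·(28/5) = -109/35.

-109/35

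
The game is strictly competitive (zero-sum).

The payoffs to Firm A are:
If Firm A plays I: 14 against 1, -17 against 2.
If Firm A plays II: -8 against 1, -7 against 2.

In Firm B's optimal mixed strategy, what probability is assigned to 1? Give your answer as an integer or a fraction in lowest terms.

Row minima are -17 and -8, so Firm A's maximin is -8; column maxima are 14 and -7, so Firm B's minimax is -7. These differ, so the equilibrium is in mixed strategies.
Let Firm B play 1 with probability q. Firm A is indifferent when 14q − 17(1−q) = −8q − 7(1−q), giving q = 5/16.

5/16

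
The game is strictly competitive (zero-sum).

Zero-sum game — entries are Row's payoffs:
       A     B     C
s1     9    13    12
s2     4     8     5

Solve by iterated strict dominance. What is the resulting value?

9

Column B is strictly dominated by A for Column (9<13, 4<8); eliminate B.
Column C is strictly dominated by A for Column (9<12, 4<5); eliminate C.
Row s2 is strictly dominated by row s1 (9>4); eliminate s2.
Only (s1, A) remains, with payoff 9.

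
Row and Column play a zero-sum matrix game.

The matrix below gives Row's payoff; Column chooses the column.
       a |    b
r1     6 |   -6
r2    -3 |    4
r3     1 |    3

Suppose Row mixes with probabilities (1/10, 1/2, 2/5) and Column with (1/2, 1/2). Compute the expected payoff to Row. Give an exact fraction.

21/20

Against (1/2, 1/2), each row's expected payoff is r1: 0; r2: 1/2; r3: 2.
Taking the (1/10, 1/2, 2/5)-weighted average: (1/10)·(0) + (1/2)·(1/2) + (2/5)·(2) = 21/20.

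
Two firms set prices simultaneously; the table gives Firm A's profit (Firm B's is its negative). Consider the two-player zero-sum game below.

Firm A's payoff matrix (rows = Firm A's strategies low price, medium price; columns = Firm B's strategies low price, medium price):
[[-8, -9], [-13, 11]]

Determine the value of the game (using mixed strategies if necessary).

Row minima are -9 and -13, so Firm A's maximin is -9; column maxima are -8 and 11, so Firm B's minimax is -8. These differ, so the equilibrium is in mixed strategies.
Let Firm A play low price with probability p. Firm B is indifferent when −8p − 13(1−p) = −9p + 11(1−p), giving p = 24/25.
Let Firm B play low price with probability q. Firm A is indifferent when −8q − 9(1−q) = −13q + 11(1−q), giving q = 4/5.
The value is -8·(4/5) + (-9)·(1/5) = -41/5.

-41/5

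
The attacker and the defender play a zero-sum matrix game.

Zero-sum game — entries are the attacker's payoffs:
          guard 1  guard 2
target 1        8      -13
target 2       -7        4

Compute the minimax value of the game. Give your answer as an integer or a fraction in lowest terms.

Row minima are -13 and -7, so the attacker's maximin is -7; column maxima are 8 and 4, so the defender's minimax is 4. These differ, so the equilibrium is in mixed strategies.
Let the attacker play target 1 with probability p. The defender is indifferent when 8p − 7(1−p) = −13p + 4(1−p), giving p = 11/32.
Let the defender play guard 1 with probability q. The attacker is indifferent when 8q − 13(1−q) = −7q + 4(1−q), giving q = 17/32.
The value is 8·(17/32) + (-13)·(15/32) = -59/32.

-59/32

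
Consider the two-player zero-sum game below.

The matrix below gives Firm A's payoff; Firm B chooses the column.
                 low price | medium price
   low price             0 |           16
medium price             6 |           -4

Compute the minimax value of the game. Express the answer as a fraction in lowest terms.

Row minima are 0 and -4, so Firm A's maximin is 0; column maxima are 6 and 16, so Firm B's minimax is 6. These differ, so the equilibrium is in mixed strategies.
Let Firm A play low price with probability p. Firm B is indifferent when 6(1−p) = 16p − 4(1−p), giving p = 5/13.
Let Firm B play low price with probability q. Firm A is indifferent when 16(1−q) = 6q − 4(1−q), giving q = 10/13.
The value is 0·(10/13) + (16)·(3/13) = 48/13.

48/13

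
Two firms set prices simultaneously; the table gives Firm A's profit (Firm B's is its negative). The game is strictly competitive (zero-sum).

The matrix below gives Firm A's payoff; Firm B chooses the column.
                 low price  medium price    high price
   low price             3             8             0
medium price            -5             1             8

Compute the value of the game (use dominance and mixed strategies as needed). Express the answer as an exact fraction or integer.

Column medium price is strictly dominated by low price for Firm B (it gives Firm A more in every row).
The remaining 2×2 game on (low price, medium price) × (low price, high price) has no saddle point. Let Firm A play low price with probability p; indifference gives 3p − 5(1−p) = 8(1−p), so p = 13/16.
Similarly Firm B's optimal q on low price is 1/2, and the value is 3·(1/2) + (0)·(1/2) = 3/2.

3/2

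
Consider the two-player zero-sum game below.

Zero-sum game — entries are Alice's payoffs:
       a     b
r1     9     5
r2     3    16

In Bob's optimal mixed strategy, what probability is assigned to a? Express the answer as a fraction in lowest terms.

Row minima are 5 and 3, so Alice's maximin is 5; column maxima are 9 and 16, so Bob's minimax is 9. These differ, so the equilibrium is in mixed strategies.
Let Bob play a with probability q. Alice is indifferent when 9q + 5(1−q) = 3q + 16(1−q), giving q = 11/17.

11/17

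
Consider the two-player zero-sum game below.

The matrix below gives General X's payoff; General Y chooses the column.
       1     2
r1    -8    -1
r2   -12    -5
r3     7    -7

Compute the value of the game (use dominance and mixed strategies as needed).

-3

Row r2 is strictly dominated by row r1, so General X never plays it.
The remaining 2×2 game on (r1, r3) × (1, 2) has no saddle point. Let General X play r1 with probability p; indifference gives −8p + 7(1−p) = −p − 7(1−p), so p = 2/3.
Similarly General Y's optimal q on 1 is 2/7, and the value is -8·(2/7) + (-1)·(5/7) = -3.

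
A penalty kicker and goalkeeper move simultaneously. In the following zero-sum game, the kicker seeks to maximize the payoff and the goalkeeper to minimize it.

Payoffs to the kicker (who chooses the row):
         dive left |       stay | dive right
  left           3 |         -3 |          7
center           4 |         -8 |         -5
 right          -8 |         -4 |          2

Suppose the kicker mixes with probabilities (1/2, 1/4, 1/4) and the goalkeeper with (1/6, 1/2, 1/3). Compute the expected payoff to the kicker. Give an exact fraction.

Against (1/6, 1/2, 1/3), each row's expected payoff is left: 4/3; center: -5; right: -8/3.
Taking the (1/2, 1/4, 1/4)-weighted average: (1/2)·(4/3) + (1/4)·(-5) + (1/4)·(-8/3) = -5/4.

-5/4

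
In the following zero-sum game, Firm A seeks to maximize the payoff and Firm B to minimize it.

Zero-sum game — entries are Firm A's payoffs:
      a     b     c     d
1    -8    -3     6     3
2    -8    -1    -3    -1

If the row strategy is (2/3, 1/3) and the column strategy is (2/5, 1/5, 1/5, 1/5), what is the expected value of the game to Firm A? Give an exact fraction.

Against (2/5, 1/5, 1/5, 1/5), each row's expected payoff is 1: -2; 2: -21/5.
Taking the (2/3, 1/3)-weighted average: (2/3)·(-2) + (1/3)·(-21/5) = -41/15.

-41/15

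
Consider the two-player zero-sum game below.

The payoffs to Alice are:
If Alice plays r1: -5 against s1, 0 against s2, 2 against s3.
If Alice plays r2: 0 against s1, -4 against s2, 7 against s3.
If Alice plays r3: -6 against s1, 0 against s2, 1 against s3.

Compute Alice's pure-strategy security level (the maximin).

The worst-case payoff for each row is r1: -5, r2: -4, r3: -6.
The best of these is -4.

-4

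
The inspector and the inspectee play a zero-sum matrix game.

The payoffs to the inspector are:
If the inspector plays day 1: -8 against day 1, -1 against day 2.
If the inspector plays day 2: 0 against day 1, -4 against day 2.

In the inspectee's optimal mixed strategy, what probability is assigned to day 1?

3/11

Row minima are -8 and -4, so the inspector's maximin is -4; column maxima are 0 and -1, so the inspectee's minimax is -1. These differ, so the equilibrium is in mixed strategies.
Let the inspectee play day 1 with probability q. The inspector is indifferent when −8q − (1−q) = −4(1−q), giving q = 3/11.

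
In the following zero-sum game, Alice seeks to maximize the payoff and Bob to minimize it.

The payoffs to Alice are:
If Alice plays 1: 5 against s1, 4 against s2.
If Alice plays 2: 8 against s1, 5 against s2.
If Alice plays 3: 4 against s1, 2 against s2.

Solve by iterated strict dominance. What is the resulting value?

5

Row 1 is strictly dominated by row 2 (8>5, 5>4); eliminate 1.
Row 3 is strictly dominated by row 2 (8>4, 5>2); eliminate 3.
Column s1 is strictly dominated by s2 for Bob (5<8); eliminate s1.
Only (2, s2) remains, with payoff 5.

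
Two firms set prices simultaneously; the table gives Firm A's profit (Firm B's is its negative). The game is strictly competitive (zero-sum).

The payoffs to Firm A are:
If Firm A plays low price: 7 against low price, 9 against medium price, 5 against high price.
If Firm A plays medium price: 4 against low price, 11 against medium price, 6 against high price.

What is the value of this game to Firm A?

Column medium price is strictly dominated by high price for Firm B (it gives Firm A more in every row).
The remaining 2×2 game on (low price, medium price) × (low price, high price) has no saddle point. Let Firm A play low price with probability p; indifference gives 7p + 4(1−p) = 5p + 6(1−p), so p = 1/2.
Similarly Firm B's optimal q on low price is 1/4, and the value is 7·(1/4) + (5)·(3/4) = 11/2.

11/2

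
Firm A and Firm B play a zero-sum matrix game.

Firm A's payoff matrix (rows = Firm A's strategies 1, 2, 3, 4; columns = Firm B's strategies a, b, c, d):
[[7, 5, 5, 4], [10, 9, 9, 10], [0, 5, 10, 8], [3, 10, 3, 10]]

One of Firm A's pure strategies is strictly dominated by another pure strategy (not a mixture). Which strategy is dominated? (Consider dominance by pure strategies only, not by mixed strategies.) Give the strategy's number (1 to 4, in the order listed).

1

Compare 1 with 2: 10 > 7, 9 > 5, 9 > 5, 10 > 4.
So 2 strictly dominates 1 for Firm A; 1 is strictly dominated.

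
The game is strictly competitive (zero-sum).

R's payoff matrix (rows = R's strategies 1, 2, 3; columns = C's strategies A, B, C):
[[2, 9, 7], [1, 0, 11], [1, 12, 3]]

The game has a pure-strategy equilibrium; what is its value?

2

Row minima: 2, 0, 1 → R's maximin is 2.
Column maxima: 2, 12, 11 → C's minimax is 2.
They coincide at (1, A), so the value is 2.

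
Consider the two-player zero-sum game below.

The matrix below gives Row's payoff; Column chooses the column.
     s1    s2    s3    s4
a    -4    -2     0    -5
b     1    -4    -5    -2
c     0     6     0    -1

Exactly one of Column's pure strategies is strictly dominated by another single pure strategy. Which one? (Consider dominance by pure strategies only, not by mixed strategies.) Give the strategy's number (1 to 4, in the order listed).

1

Column prefers columns that give Row less. Compare s1 with s4: -5 < -4, -2 < 1, -1 < 0.
So s4 strictly dominates s1 for Column; s1 is strictly dominated.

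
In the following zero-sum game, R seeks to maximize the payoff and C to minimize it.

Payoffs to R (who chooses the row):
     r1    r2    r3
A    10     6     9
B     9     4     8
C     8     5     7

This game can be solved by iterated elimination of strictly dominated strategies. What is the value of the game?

Row B is strictly dominated by row A (10>9, 6>4, 9>8); eliminate B.
Column r1 is strictly dominated by r2 for C (6<10, 5<8); eliminate r1.
Column r3 is strictly dominated by r2 for C (6<9, 5<7); eliminate r3.
Row C is strictly dominated by row A (6>5); eliminate C.
Only (A, r2) remains, with payoff 6.

6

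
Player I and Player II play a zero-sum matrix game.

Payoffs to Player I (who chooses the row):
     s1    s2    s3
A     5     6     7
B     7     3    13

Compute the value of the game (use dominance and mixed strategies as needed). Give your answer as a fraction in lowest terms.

27/5

Column s3 is strictly dominated by s1 for Player II (it gives Player I more in every row).
The remaining 2×2 game on (A, B) × (s1, s2) has no saddle point. Let Player I play A with probability p; indifference gives 5p + 7(1−p) = 6p + 3(1−p), so p = 4/5.
Similarly Player II's optimal q on s1 is 3/5, and the value is 5·(3/5) + (6)·(2/5) = 27/5.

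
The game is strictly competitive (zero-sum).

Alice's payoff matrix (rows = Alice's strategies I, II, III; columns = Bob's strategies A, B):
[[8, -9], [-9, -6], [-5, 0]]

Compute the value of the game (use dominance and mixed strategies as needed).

Row II is strictly dominated by row III, so Alice never plays it.
The remaining 2×2 game on (I, III) × (A, B) has no saddle point. Let Alice play I with probability p; indifference gives 8p − 5(1−p) = −9p, so p = 5/22.
Similarly Bob's optimal q on A is 9/22, and the value is 8·(9/22) + (-9)·(13/22) = -45/22.

-45/22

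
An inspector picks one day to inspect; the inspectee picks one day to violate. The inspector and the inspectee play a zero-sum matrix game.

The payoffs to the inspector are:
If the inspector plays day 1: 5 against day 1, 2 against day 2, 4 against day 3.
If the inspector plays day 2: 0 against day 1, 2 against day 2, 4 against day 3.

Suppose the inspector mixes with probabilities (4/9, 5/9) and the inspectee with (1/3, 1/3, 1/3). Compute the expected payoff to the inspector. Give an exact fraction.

Against (1/3, 1/3, 1/3), each row's expected payoff is day 1: 11/3; day 2: 2.
Taking the (4/9, 5/9)-weighted average: (4/9)·(11/3) + (5/9)·(2) = 74/27.

74/27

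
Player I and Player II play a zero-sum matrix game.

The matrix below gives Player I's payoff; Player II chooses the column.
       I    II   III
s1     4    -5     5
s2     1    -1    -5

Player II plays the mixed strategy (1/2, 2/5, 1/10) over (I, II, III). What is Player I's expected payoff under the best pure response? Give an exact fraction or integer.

s1: (4)·(1/2) + (-5)·(2/5) + (5)·(1/10) = 1/2.
s2: (1)·(1/2) + (-1)·(2/5) + (-5)·(1/10) = -2/5.
The best pure response is s1 with expected payoff 1/2.

1/2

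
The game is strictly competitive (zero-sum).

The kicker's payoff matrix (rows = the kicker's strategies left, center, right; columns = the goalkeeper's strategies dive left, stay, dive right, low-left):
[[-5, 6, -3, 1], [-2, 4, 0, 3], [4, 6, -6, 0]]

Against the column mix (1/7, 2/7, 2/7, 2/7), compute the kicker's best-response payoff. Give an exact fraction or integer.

12/7

left: (-5)·(1/7) + (6)·(2/7) + (-3)·(2/7) + (1)·(2/7) = 3/7.
center: (-2)·(1/7) + (4)·(2/7) + (0)·(2/7) + (3)·(2/7) = 12/7.
right: (4)·(1/7) + (6)·(2/7) + (-6)·(2/7) + (0)·(2/7) = 4/7.
The best pure response is center with expected payoff 12/7.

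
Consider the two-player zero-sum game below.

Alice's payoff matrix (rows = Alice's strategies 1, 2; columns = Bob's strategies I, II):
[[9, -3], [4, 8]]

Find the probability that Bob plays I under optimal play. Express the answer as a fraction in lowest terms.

Row minima are -3 and 4, so Alice's maximin is 4; column maxima are 9 and 8, so Bob's minimax is 8. These differ, so the equilibrium is in mixed strategies.
Let Bob play I with probability q. Alice is indifferent when 9q − 3(1−q) = 4q + 8(1−q), giving q = 11/16.

11/16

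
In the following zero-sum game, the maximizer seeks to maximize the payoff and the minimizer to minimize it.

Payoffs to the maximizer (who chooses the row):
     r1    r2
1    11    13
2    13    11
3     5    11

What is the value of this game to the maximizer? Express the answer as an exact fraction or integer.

12

Row 3 is strictly dominated by row 1, so the maximizer never plays it.
The remaining 2×2 game on (1, 2) × (r1, r2) has no saddle point. Let the maximizer play 1 with probability p; indifference gives 11p + 13(1−p) = 13p + 11(1−p), so p = 1/2.
Similarly the minimizer's optimal q on r1 is 1/2, and the value is 11·(1/2) + (13)·(1/2) = 12.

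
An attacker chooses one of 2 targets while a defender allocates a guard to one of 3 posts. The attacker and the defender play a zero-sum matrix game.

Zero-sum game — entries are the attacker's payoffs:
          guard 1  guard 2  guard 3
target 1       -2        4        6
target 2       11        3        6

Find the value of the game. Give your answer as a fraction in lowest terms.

Column guard 3 is strictly dominated by guard 2 for the defender (it gives the attacker more in every row).
The remaining 2×2 game on (target 1, target 2) × (guard 1, guard 2) has no saddle point. Let the attacker play target 1 with probability p; indifference gives −2p + 11(1−p) = 4p + 3(1−p), so p = 4/7.
Similarly the defender's optimal q on guard 1 is 1/14, and the value is -2·(1/14) + (4)·(13/14) = 25/7.

25/7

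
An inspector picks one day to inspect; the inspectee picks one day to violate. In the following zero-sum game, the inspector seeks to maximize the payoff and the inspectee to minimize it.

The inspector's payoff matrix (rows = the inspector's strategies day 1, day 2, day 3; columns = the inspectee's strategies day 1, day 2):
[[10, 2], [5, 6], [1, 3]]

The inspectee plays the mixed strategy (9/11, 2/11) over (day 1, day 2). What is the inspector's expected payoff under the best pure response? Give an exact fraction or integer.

94/11

day 1: (10)·(9/11) + (2)·(2/11) = 94/11.
day 2: (5)·(9/11) + (6)·(2/11) = 57/11.
day 3: (1)·(9/11) + (3)·(2/11) = 15/11.
The best pure response is day 1 with expected payoff 94/11.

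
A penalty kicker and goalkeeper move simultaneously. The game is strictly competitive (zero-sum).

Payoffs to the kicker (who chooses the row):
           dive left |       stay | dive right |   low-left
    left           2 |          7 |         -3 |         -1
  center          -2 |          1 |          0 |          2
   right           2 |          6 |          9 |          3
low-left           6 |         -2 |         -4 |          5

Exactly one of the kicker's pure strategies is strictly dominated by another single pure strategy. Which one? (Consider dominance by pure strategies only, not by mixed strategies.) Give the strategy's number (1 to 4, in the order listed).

Compare center with right: 2 > -2, 6 > 1, 9 > 0, 3 > 2.
So right strictly dominates center for the kicker; center is strictly dominated.

2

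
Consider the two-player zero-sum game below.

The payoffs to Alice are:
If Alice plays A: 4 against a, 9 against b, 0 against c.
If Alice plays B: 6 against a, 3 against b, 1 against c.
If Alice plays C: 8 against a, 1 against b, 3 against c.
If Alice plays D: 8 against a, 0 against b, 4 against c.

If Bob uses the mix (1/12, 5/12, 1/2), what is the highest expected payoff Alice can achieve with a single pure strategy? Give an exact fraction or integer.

49/12

A: (4)·(1/12) + (9)·(5/12) + (0)·(1/2) = 49/12.
B: (6)·(1/12) + (3)·(5/12) + (1)·(1/2) = 9/4.
C: (8)·(1/12) + (1)·(5/12) + (3)·(1/2) = 31/12.
D: (8)·(1/12) + (0)·(5/12) + (4)·(1/2) = 8/3.
The best pure response is A with expected payoff 49/12.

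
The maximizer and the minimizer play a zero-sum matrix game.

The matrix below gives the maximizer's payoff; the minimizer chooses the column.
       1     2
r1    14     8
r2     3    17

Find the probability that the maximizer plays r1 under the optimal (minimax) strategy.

Row minima are 8 and 3, so the maximizer's maximin is 8; column maxima are 14 and 17, so the minimizer's minimax is 14. These differ, so the equilibrium is in mixed strategies.
Let the maximizer play r1 with probability p. The minimizer is indifferent when 14p + 3(1−p) = 8p + 17(1−p), giving p = 7/10.

7/10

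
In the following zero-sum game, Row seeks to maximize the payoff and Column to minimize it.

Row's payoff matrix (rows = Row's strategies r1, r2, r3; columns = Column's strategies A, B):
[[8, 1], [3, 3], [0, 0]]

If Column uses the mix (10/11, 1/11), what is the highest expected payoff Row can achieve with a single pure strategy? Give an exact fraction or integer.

r1: (8)·(10/11) + (1)·(1/11) = 81/11.
r2: (3)·(10/11) + (3)·(1/11) = 3.
r3: (0)·(10/11) + (0)·(1/11) = 0.
The best pure response is r1 with expected payoff 81/11.

81/11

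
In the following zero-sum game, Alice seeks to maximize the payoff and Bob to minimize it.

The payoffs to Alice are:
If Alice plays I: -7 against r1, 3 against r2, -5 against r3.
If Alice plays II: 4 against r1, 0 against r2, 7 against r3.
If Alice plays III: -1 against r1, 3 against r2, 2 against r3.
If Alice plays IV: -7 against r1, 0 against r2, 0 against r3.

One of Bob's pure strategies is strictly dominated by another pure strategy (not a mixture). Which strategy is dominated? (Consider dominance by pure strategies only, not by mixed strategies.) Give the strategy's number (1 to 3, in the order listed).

Bob prefers columns that give Alice less. Compare r3 with r1: -7 < -5, 4 < 7, -1 < 2, -7 < 0.
So r1 strictly dominates r3 for Bob; r3 is strictly dominated.

3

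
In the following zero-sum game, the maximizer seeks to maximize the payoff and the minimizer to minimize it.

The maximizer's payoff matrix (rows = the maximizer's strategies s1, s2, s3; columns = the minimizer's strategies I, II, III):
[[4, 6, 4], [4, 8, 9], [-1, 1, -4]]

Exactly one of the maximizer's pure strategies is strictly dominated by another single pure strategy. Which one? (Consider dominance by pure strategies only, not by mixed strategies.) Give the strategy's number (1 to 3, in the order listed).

3

Compare s3 with s1: 4 > -1, 6 > 1, 4 > -4.
So s1 strictly dominates s3 for the maximizer; s3 is strictly dominated.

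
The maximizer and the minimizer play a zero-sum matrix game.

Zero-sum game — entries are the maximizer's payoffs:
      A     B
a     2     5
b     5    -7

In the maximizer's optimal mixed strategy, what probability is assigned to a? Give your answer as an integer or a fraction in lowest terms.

4/5

Row minima are 2 and -7, so the maximizer's maximin is 2; column maxima are 5 and 5, so the minimizer's minimax is 5. These differ, so the equilibrium is in mixed strategies.
Let the maximizer play a with probability p. The minimizer is indifferent when 2p + 5(1−p) = 5p − 7(1−p), giving p = 4/5.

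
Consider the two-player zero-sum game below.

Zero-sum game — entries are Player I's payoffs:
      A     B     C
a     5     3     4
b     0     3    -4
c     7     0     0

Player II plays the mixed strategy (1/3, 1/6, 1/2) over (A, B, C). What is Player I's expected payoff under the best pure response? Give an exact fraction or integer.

a: (5)·(1/3) + (3)·(1/6) + (4)·(1/2) = 25/6.
b: (0)·(1/3) + (3)·(1/6) + (-4)·(1/2) = -3/2.
c: (7)·(1/3) + (0)·(1/6) + (0)·(1/2) = 7/3.
The best pure response is a with expected payoff 25/6.

25/6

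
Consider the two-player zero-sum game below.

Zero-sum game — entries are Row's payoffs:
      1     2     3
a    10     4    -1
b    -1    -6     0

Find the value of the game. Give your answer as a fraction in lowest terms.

Column 1 is strictly dominated by 2 for Column (it gives Row more in every row).
The remaining 2×2 game on (a, b) × (2, 3) has no saddle point. Let Row play a with probability p; indifference gives 4p − 6(1−p) = −p, so p = 6/11.
Similarly Column's optimal q on 2 is 1/11, and the value is 4·(1/11) + (-1)·(10/11) = -6/11.

-6/11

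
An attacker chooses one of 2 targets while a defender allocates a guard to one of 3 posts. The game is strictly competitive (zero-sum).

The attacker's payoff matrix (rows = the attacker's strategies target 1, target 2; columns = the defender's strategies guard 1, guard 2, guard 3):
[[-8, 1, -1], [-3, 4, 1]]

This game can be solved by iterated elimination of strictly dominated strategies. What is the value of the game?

-3

Column guard 3 is strictly dominated by guard 1 for the defender (-8<-1, -3<1); eliminate guard 3.
Row target 1 is strictly dominated by row target 2 (-3>-8, 4>1); eliminate target 1.
Column guard 2 is strictly dominated by guard 1 for the defender (-3<4); eliminate guard 2.
Only (target 2, guard 1) remains, with payoff -3.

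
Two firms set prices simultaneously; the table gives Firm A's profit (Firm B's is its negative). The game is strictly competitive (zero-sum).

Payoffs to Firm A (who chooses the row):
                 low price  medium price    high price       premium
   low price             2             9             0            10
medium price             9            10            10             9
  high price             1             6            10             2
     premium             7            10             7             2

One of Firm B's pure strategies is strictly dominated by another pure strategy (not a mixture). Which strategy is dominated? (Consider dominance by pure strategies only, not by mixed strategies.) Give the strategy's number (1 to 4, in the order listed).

2

Firm B prefers columns that give Firm A less. Compare medium price with low price: 2 < 9, 9 < 10, 1 < 6, 7 < 10.
So low price strictly dominates medium price for Firm B; medium price is strictly dominated.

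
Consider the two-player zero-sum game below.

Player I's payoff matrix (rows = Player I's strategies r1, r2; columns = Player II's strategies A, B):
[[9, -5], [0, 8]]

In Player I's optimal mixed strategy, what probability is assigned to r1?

Row minima are -5 and 0, so Player I's maximin is 0; column maxima are 9 and 8, so Player II's minimax is 8. These differ, so the equilibrium is in mixed strategies.
Let Player I play r1 with probability p. Player II is indifferent when 9p = −5p + 8(1−p), giving p = 4/11.

4/11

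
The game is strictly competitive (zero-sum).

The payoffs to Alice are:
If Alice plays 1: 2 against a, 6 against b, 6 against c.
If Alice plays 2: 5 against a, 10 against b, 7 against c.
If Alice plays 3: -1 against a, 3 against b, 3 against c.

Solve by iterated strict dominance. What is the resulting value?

Row 3 is strictly dominated by row 1 (2>-1, 6>3, 6>3); eliminate 3.
Column b is strictly dominated by a for Bob (2<6, 5<10); eliminate b.
Row 1 is strictly dominated by row 2 (5>2, 7>6); eliminate 1.
Column c is strictly dominated by a for Bob (5<7); eliminate c.
Only (2, a) remains, with payoff 5.

5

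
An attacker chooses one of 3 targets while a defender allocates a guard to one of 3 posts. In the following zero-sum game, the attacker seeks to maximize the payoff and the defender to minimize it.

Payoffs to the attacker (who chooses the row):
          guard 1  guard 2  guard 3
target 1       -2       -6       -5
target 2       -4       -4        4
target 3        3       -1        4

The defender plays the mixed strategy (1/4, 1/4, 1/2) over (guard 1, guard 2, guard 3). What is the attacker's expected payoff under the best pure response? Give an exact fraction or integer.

target 1: (-2)·(1/4) + (-6)·(1/4) + (-5)·(1/2) = -9/2.
target 2: (-4)·(1/4) + (-4)·(1/4) + (4)·(1/2) = 0.
target 3: (3)·(1/4) + (-1)·(1/4) + (4)·(1/2) = 5/2.
The best pure response is target 3 with expected payoff 5/2.

5/2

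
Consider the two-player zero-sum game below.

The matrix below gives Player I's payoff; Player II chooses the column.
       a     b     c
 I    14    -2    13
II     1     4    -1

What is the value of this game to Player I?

5/2

Column a is strictly dominated by c for Player II (it gives Player I more in every row).
The remaining 2×2 game on (I, II) × (b, c) has no saddle point. Let Player I play I with probability p; indifference gives −2p + 4(1−p) = 13p − (1−p), so p = 1/4.
Similarly Player II's optimal q on b is 7/10, and the value is -2·(7/10) + (13)·(3/10) = 5/2.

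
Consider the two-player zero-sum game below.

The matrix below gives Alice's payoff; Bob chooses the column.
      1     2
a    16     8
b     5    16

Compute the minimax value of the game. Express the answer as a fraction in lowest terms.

Row minima are 8 and 5, so Alice's maximin is 8; column maxima are 16 and 16, so Bob's minimax is 16. These differ, so the equilibrium is in mixed strategies.
Let Alice play a with probability p. Bob is indifferent when 16p + 5(1−p) = 8p + 16(1−p), giving p = 11/19.
Let Bob play 1 with probability q. Alice is indifferent when 16q + 8(1−q) = 5q + 16(1−q), giving q = 8/19.
The value is 16·(8/19) + (8)·(11/19) = 216/19.

216/19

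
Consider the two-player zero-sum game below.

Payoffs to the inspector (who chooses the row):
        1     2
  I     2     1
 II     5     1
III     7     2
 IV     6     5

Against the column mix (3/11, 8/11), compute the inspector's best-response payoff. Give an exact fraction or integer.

I: (2)·(3/11) + (1)·(8/11) = 14/11.
II: (5)·(3/11) + (1)·(8/11) = 23/11.
III: (7)·(3/11) + (2)·(8/11) = 37/11.
IV: (6)·(3/11) + (5)·(8/11) = 58/11.
The best pure response is IV with expected payoff 58/11.

58/11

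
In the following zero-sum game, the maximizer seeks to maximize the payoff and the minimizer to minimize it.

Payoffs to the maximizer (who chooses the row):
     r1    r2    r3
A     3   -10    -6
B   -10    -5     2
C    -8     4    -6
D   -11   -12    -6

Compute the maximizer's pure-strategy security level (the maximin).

-8

The worst-case payoff for each row is A: -10, B: -10, C: -8, D: -12.
The best of these is -8.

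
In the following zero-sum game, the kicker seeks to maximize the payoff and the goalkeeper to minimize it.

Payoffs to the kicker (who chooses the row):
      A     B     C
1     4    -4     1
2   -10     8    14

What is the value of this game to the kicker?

Column C is strictly dominated by B for the goalkeeper (it gives the kicker more in every row).
The remaining 2×2 game on (1, 2) × (A, B) has no saddle point. Let the kicker play 1 with probability p; indifference gives 4p − 10(1−p) = −4p + 8(1−p), so p = 9/13.
Similarly the goalkeeper's optimal q on A is 6/13, and the value is 4·(6/13) + (-4)·(7/13) = -4/13.

-4/13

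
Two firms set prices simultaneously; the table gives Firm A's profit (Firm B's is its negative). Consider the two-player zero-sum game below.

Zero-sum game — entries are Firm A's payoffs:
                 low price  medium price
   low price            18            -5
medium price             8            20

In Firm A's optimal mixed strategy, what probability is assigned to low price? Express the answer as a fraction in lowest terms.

12/35

Row minima are -5 and 8, so Firm A's maximin is 8; column maxima are 18 and 20, so Firm B's minimax is 18. These differ, so the equilibrium is in mixed strategies.
Let Firm A play low price with probability p. Firm B is indifferent when 18p + 8(1−p) = −5p + 20(1−p), giving p = 12/35.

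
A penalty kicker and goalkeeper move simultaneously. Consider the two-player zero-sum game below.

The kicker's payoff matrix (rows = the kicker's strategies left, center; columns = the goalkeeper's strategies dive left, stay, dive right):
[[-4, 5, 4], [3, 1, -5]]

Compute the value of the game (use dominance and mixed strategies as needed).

-1/2

Column stay is strictly dominated by dive right for the goalkeeper (it gives the kicker more in every row).
The remaining 2×2 game on (left, center) × (dive left, dive right) has no saddle point. Let the kicker play left with probability p; indifference gives −4p + 3(1−p) = 4p − 5(1−p), so p = 1/2.
Similarly the goalkeeper's optimal q on dive left is 9/16, and the value is -4·(9/16) + (4)·(7/16) = -1/2.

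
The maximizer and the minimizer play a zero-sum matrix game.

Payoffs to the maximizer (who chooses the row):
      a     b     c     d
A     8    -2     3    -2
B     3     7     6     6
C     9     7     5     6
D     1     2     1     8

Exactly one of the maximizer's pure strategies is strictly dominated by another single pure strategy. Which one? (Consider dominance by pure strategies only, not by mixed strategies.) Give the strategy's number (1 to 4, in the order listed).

1

Compare A with C: 9 > 8, 7 > -2, 5 > 3, 6 > -2.
So C strictly dominates A for the maximizer; A is strictly dominated.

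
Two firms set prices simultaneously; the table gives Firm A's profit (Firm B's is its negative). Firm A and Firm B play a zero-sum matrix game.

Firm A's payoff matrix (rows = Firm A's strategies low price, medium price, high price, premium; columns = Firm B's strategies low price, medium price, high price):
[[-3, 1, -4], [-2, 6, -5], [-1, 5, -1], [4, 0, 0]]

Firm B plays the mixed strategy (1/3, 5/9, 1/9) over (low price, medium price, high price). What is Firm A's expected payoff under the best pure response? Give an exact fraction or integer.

7/3

low price: (-3)·(1/3) + (1)·(5/9) + (-4)·(1/9) = -8/9.
medium price: (-2)·(1/3) + (6)·(5/9) + (-5)·(1/9) = 19/9.
high price: (-1)·(1/3) + (5)·(5/9) + (-1)·(1/9) = 7/3.
premium: (4)·(1/3) + (0)·(5/9) + (0)·(1/9) = 4/3.
The best pure response is high price with expected payoff 7/3.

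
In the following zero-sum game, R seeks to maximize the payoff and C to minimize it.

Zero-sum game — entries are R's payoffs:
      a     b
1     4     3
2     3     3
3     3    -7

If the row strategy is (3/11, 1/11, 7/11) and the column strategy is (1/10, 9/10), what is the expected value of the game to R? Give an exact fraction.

-27/10

Against (1/10, 9/10), each row's expected payoff is 1: 31/10; 2: 3; 3: -6.
Taking the (3/11, 1/11, 7/11)-weighted average: (3/11)·(31/10) + (1/11)·(3) + (7/11)·(-6) = -27/10.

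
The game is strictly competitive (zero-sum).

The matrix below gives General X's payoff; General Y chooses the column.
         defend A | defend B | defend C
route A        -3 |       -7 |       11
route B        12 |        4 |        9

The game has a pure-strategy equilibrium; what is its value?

4

Row minima: -7, 4 → General X's maximin is 4.
Column maxima: 12, 4, 11 → General Y's minimax is 4.
They coincide at (route B, defend B), so the value is 4.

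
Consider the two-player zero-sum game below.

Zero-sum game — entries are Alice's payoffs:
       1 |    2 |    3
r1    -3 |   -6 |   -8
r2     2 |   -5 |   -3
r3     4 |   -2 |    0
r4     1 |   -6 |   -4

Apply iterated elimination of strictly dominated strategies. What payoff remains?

-2

Column 1 is strictly dominated by 2 for Bob (-6<-3, -5<2, -2<4, -6<1); eliminate 1.
Row r4 is strictly dominated by row r2 (-5>-6, -3>-4); eliminate r4.
Row r1 is strictly dominated by row r2 (-5>-6, -3>-8); eliminate r1.
Column 3 is strictly dominated by 2 for Bob (-5<-3, -2<0); eliminate 3.
Row r2 is strictly dominated by row r3 (-2>-5); eliminate r2.
Only (r3, 2) remains, with payoff -2.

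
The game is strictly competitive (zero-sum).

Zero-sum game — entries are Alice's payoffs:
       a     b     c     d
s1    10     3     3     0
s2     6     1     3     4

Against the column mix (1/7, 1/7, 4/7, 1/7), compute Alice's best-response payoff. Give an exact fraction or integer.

s1: (10)·(1/7) + (3)·(1/7) + (3)·(4/7) + (0)·(1/7) = 25/7.
s2: (6)·(1/7) + (1)·(1/7) + (3)·(4/7) + (4)·(1/7) = 23/7.
The best pure response is s1 with expected payoff 25/7.

25/7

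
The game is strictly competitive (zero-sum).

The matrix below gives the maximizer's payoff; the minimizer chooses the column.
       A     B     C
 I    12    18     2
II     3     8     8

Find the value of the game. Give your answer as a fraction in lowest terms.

Column B is strictly dominated by A for the minimizer (it gives the maximizer more in every row).
The remaining 2×2 game on (I, II) × (A, C) has no saddle point. Let the maximizer play I with probability p; indifference gives 12p + 3(1−p) = 2p + 8(1−p), so p = 1/3.
Similarly the minimizer's optimal q on A is 2/5, and the value is 12·(2/5) + (2)·(3/5) = 6.

6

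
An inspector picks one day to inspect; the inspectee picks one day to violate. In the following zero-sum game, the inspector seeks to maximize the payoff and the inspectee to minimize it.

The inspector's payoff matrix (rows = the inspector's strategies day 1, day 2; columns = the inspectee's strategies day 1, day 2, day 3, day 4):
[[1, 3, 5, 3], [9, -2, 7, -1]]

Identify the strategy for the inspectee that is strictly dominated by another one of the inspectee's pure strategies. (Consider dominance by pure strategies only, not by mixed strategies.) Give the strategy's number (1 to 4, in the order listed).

3

The inspectee prefers columns that give the inspector less. Compare day 3 with day 2: 3 < 5, -2 < 7.
So day 2 strictly dominates day 3 for the inspectee; day 3 is strictly dominated.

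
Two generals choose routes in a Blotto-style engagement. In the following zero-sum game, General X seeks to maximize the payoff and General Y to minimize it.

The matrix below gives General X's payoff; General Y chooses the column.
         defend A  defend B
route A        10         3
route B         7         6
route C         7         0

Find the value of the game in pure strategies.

6

Row minima: 3, 6, 0 → General X's maximin is 6.
Column maxima: 10, 6 → General Y's minimax is 6.
They coincide at (route B, defend B), so the value is 6.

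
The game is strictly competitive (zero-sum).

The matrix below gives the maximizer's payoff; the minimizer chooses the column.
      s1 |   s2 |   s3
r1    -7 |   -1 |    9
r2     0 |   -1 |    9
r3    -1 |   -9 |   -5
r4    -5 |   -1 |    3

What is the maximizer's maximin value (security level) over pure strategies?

The worst-case payoff for each row is r1: -7, r2: -1, r3: -9, r4: -5.
The best of these is -1.

-1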